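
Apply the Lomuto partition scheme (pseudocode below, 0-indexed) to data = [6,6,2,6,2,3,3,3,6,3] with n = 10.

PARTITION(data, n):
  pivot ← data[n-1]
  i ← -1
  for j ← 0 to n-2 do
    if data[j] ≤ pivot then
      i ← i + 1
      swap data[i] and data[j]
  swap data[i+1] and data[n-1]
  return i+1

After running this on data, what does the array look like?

pivot = data[9] = 3; i = -1
j=0: data[0]=6 > 3 → no swap
j=1: data[1]=6 > 3 → no swap
j=2: data[2]=2 ≤ 3 → i=0, swap data[0],data[2] → [2,6,6,6,2,3,3,3,6,3]
j=3: data[3]=6 > 3 → no swap
j=4: data[4]=2 ≤ 3 → i=1, swap data[1],data[4] → [2,2,6,6,6,3,3,3,6,3]
j=5: data[5]=3 ≤ 3 → i=2, swap data[2],data[5] → [2,2,3,6,6,6,3,3,6,3]
j=6: data[6]=3 ≤ 3 → i=3, swap data[3],data[6] → [2,2,3,3,6,6,6,3,6,3]
j=7: data[7]=3 ≤ 3 → i=4, swap data[4],data[7] → [2,2,3,3,3,6,6,6,6,3]
j=8: data[8]=6 > 3 → no swap
final swap data[5],data[9] → [2,2,3,3,3,3,6,6,6,6]; return 5

[2,2,3,3,3,3,6,6,6,6]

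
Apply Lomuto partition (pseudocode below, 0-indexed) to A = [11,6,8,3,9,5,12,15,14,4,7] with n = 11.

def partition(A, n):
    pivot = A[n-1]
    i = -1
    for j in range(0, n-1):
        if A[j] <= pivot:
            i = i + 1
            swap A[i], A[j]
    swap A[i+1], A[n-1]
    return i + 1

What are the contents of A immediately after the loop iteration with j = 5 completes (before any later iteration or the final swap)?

[6,3,5,11,9,8,12,15,14,4,7]

pivot = A[10] = 7; i = -1
j=0: A[0]=11 > 7 → no swap
j=1: A[1]=6 ≤ 7 → i=0, swap A[0],A[1] → [6,11,8,3,9,5,12,15,14,4,7]
j=2: A[2]=8 > 7 → no swap
j=3: A[3]=3 ≤ 7 → i=1, swap A[1],A[3] → [6,3,8,11,9,5,12,15,14,4,7]
j=4: A[4]=9 > 7 → no swap
j=5: A[5]=5 ≤ 7 → i=2, swap A[2],A[5] → [6,3,5,11,9,8,12,15,14,4,7]
(after j=5) A = [6,3,5,11,9,8,12,15,14,4,7]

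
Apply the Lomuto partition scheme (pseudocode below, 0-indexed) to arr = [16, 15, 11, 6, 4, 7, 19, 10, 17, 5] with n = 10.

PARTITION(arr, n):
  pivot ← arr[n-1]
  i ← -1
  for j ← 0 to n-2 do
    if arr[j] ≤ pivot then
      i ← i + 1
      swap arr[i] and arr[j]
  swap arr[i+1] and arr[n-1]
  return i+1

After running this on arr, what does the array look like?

[4, 5, 11, 6, 16, 7, 19, 10, 17, 15]

pivot=5, i=-1
j=0: 16>5, skip
j=1: 15>5, skip
j=2: 11>5, skip
j=3: 6>5, skip
j=4: 4≤5, i=0, swap(0,4) ⇒ [4, 15, 11, 6, 16, 7, 19, 10, 17, 5]
j=5: 7>5, skip
j=6: 19>5, skip
j=7: 10>5, skip
j=8: 17>5, skip
swap(1,9) ⇒ [4, 5, 11, 6, 16, 7, 19, 10, 17, 15]; return 1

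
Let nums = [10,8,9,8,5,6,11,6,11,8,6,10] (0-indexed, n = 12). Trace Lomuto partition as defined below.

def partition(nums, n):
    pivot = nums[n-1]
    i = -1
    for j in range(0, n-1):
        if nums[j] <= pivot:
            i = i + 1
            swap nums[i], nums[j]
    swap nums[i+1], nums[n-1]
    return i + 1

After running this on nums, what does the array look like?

pivot=10, i=-1
j=0: 10≤10, i=0, swap(0,0) ⇒ [10,8,9,8,5,6,11,6,11,8,6,10]
j=1: 8≤10, i=1, swap(1,1) ⇒ [10,8,9,8,5,6,11,6,11,8,6,10]
j=2: 9≤10, i=2, swap(2,2) ⇒ [10,8,9,8,5,6,11,6,11,8,6,10]
j=3: 8≤10, i=3, swap(3,3) ⇒ [10,8,9,8,5,6,11,6,11,8,6,10]
j=4: 5≤10, i=4, swap(4,4) ⇒ [10,8,9,8,5,6,11,6,11,8,6,10]
j=5: 6≤10, i=5, swap(5,5) ⇒ [10,8,9,8,5,6,11,6,11,8,6,10]
j=6: 11>10, skip
j=7: 6≤10, i=6, swap(6,7) ⇒ [10,8,9,8,5,6,6,11,11,8,6,10]
j=8: 11>10, skip
j=9: 8≤10, i=7, swap(7,9) ⇒ [10,8,9,8,5,6,6,8,11,11,6,10]
j=10: 6≤10, i=8, swap(8,10) ⇒ [10,8,9,8,5,6,6,8,6,11,11,10]
swap(9,11) ⇒ [10,8,9,8,5,6,6,8,6,10,11,11]; return 9

[10,8,9,8,5,6,6,8,6,10,11,11]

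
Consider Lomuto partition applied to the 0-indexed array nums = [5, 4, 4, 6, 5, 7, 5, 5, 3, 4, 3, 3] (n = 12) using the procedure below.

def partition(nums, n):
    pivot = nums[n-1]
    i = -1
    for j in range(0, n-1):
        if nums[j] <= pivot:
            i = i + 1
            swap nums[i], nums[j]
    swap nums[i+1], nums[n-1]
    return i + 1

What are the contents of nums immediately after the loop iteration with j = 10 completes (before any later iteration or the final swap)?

pivot=3, i=-1
j=0: 5>3, skip
j=1: 4>3, skip
j=2: 4>3, skip
j=3: 6>3, skip
j=4: 5>3, skip
j=5: 7>3, skip
j=6: 5>3, skip
j=7: 5>3, skip
j=8: 3≤3, i=0, swap(0,8) ⇒ [3, 4, 4, 6, 5, 7, 5, 5, 5, 4, 3, 3]
j=9: 4>3, skip
j=10: 3≤3, i=1, swap(1,10) ⇒ [3, 3, 4, 6, 5, 7, 5, 5, 5, 4, 4, 3]
(after j=10) nums = [3, 3, 4, 6, 5, 7, 5, 5, 5, 4, 4, 3]

[3, 3, 4, 6, 5, 7, 5, 5, 5, 4, 4, 3]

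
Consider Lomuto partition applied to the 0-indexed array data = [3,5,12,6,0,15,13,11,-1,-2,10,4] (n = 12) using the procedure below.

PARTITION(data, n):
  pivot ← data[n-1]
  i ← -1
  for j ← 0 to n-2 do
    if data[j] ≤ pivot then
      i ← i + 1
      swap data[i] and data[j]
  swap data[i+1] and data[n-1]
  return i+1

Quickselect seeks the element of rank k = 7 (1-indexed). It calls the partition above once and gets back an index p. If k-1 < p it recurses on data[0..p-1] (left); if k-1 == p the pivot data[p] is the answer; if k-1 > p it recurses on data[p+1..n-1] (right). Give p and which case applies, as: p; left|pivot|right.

4; right

pivot = data[11] = 4; i = -1
j=0: data[0]=3 ≤ 4 → i=0, swap data[0],data[0] (no change) → [3,5,12,6,0,15,13,11,-1,-2,10,4]
j=1: data[1]=5 > 4 → no swap
j=2: data[2]=12 > 4 → no swap
j=3: data[3]=6 > 4 → no swap
j=4: data[4]=0 ≤ 4 → i=1, swap data[1],data[4] → [3,0,12,6,5,15,13,11,-1,-2,10,4]
j=5: data[5]=15 > 4 → no swap
j=6: data[6]=13 > 4 → no swap
j=7: data[7]=11 > 4 → no swap
j=8: data[8]=-1 ≤ 4 → i=2, swap data[2],data[8] → [3,0,-1,6,5,15,13,11,12,-2,10,4]
j=9: data[9]=-2 ≤ 4 → i=3, swap data[3],data[9] → [3,0,-1,-2,5,15,13,11,12,6,10,4]
j=10: data[10]=10 > 4 → no swap
final swap data[4],data[11] → [3,0,-1,-2,4,15,13,11,12,6,10,5]; return 4
p = 4; k-1 = 6 > 4 ⇒ right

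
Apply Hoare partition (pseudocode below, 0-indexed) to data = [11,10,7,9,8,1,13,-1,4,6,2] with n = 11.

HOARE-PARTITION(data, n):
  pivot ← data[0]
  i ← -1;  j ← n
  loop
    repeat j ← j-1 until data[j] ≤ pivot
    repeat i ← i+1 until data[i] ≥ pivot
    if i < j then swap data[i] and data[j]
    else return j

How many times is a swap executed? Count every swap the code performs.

2

pivot=11
j stops at 10 (2), i stops at 0 (11); swap ⇒ [2,10,7,9,8,1,13,-1,4,6,11]
j stops at 9 (6), i stops at 6 (13); swap ⇒ [2,10,7,9,8,1,6,-1,4,13,11]
j stops at 8, i stops at 9; i≥j ⇒ return 8. data=[2,10,7,9,8,1,6,-1,4,13,11]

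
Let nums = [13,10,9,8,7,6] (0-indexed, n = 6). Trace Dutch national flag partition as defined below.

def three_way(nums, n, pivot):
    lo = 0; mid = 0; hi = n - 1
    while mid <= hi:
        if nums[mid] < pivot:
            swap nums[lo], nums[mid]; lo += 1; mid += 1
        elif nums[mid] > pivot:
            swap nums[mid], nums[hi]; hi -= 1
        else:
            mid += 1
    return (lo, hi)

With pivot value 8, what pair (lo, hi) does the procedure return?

(2, 2)

pivot = 8; lo=0, mid=0, hi=5
nums[mid]=13>8: swap nums[0],nums[5]; hi=4 → [6,10,9,8,7,13]
nums[mid]=6<8: swap nums[0],nums[0]; lo=1,mid=1 → [6,10,9,8,7,13]
nums[mid]=10>8: swap nums[1],nums[4]; hi=3 → [6,7,9,8,10,13]
nums[mid]=7<8: swap nums[1],nums[1]; lo=2,mid=2 → [6,7,9,8,10,13]
nums[mid]=9>8: swap nums[2],nums[3]; hi=2 → [6,7,8,9,10,13]
nums[mid]=8=8: mid=3
end: lo=2, hi=2; nums = [6,7,8,9,10,13]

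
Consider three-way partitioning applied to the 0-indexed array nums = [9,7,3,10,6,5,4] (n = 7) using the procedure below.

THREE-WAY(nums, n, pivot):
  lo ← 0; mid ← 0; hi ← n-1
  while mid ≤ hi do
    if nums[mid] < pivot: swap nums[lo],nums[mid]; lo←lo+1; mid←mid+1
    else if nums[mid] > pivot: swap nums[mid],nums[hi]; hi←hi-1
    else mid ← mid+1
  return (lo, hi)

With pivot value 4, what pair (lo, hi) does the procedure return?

lo=0 mid=0 hi=6
9>4: swap(0,6), hi=5 ⇒ [4,7,3,10,6,5,9]
4=4: mid=1
7>4: swap(1,5), hi=4 ⇒ [4,5,3,10,6,7,9]
5>4: swap(1,4), hi=3 ⇒ [4,6,3,10,5,7,9]
6>4: swap(1,3), hi=2 ⇒ [4,10,3,6,5,7,9]
10>4: swap(1,2), hi=1 ⇒ [4,3,10,6,5,7,9]
3<4: swap(0,1), lo=1 mid=2 ⇒ [3,4,10,6,5,7,9]
done. lo=1 hi=1; nums=[3,4,10,6,5,7,9]

(1, 1)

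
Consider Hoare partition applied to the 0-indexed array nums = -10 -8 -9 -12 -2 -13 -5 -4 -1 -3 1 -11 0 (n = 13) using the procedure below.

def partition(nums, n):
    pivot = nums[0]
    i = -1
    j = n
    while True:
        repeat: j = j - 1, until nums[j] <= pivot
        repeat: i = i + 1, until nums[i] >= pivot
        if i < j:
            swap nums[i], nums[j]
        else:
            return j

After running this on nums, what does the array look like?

-11 -13 -12 -9 -2 -8 -5 -4 -1 -3 1 -10 0

pivot = nums[0] = -10; i = -1, j = 13
j→11 (nums[11]=-11≤-10), i→0 (nums[0]=-10≥-10); i<j, swap → -11 -8 -9 -12 -2 -13 -5 -4 -1 -3 1 -10 0
j→5 (nums[5]=-13≤-10), i→1 (nums[1]=-8≥-10); i<j, swap → -11 -13 -9 -12 -2 -8 -5 -4 -1 -3 1 -10 0
j→3 (nums[3]=-12≤-10), i→2 (nums[2]=-9≥-10); i<j, swap → -11 -13 -12 -9 -2 -8 -5 -4 -1 -3 1 -10 0
j→2, i→3; i≥j, return j=2. nums = -11 -13 -12 -9 -2 -8 -5 -4 -1 -3 1 -10 0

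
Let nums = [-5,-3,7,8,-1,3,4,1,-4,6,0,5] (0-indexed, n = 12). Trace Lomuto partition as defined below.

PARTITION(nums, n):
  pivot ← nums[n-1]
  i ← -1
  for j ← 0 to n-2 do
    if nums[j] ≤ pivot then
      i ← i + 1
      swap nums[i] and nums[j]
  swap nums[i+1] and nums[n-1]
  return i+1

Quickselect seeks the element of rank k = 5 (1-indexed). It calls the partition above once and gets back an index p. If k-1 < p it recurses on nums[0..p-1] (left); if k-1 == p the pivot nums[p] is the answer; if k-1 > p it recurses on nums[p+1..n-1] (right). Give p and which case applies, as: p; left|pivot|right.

8; left

pivot=5, i=-1
j=0: -5≤5, i=0, swap(0,0) ⇒ [-5,-3,7,8,-1,3,4,1,-4,6,0,5]
j=1: -3≤5, i=1, swap(1,1) ⇒ [-5,-3,7,8,-1,3,4,1,-4,6,0,5]
j=2: 7>5, skip
j=3: 8>5, skip
j=4: -1≤5, i=2, swap(2,4) ⇒ [-5,-3,-1,8,7,3,4,1,-4,6,0,5]
j=5: 3≤5, i=3, swap(3,5) ⇒ [-5,-3,-1,3,7,8,4,1,-4,6,0,5]
j=6: 4≤5, i=4, swap(4,6) ⇒ [-5,-3,-1,3,4,8,7,1,-4,6,0,5]
j=7: 1≤5, i=5, swap(5,7) ⇒ [-5,-3,-1,3,4,1,7,8,-4,6,0,5]
j=8: -4≤5, i=6, swap(6,8) ⇒ [-5,-3,-1,3,4,1,-4,8,7,6,0,5]
j=9: 6>5, skip
j=10: 0≤5, i=7, swap(7,10) ⇒ [-5,-3,-1,3,4,1,-4,0,7,6,8,5]
swap(8,11) ⇒ [-5,-3,-1,3,4,1,-4,0,5,6,8,7]; return 8
p = 8; k-1 = 4 < 8 ⇒ left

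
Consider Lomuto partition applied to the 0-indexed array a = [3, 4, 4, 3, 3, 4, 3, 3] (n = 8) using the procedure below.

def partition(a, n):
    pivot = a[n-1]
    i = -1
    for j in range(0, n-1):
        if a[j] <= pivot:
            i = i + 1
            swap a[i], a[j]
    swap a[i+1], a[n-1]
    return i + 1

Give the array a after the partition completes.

[3, 3, 3, 3, 3, 4, 4, 4]

pivot = a[7] = 3; i = -1
j=0: a[0]=3 ≤ 3 → i=0, swap a[0],a[0] (no change) → [3, 4, 4, 3, 3, 4, 3, 3]
j=1: a[1]=4 > 3 → no swap
j=2: a[2]=4 > 3 → no swap
j=3: a[3]=3 ≤ 3 → i=1, swap a[1],a[3] → [3, 3, 4, 4, 3, 4, 3, 3]
j=4: a[4]=3 ≤ 3 → i=2, swap a[2],a[4] → [3, 3, 3, 4, 4, 4, 3, 3]
j=5: a[5]=4 > 3 → no swap
j=6: a[6]=3 ≤ 3 → i=3, swap a[3],a[6] → [3, 3, 3, 3, 4, 4, 4, 3]
final swap a[4],a[7] → [3, 3, 3, 3, 3, 4, 4, 4]; return 4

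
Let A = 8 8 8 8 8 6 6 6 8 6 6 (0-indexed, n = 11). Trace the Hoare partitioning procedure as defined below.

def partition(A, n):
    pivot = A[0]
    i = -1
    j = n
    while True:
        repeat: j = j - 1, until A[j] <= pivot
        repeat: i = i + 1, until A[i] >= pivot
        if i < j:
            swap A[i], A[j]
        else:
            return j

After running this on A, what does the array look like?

6 6 8 6 6 6 8 8 8 8 8

pivot=8
j stops at 10 (6), i stops at 0 (8); swap ⇒ 6 8 8 8 8 6 6 6 8 6 8
j stops at 9 (6), i stops at 1 (8); swap ⇒ 6 6 8 8 8 6 6 6 8 8 8
j stops at 8 (8), i stops at 2 (8); swap ⇒ 6 6 8 8 8 6 6 6 8 8 8
j stops at 7 (6), i stops at 3 (8); swap ⇒ 6 6 8 6 8 6 6 8 8 8 8
j stops at 6 (6), i stops at 4 (8); swap ⇒ 6 6 8 6 6 6 8 8 8 8 8
j stops at 5, i stops at 6; i≥j ⇒ return 5. A=6 6 8 6 6 6 8 8 8 8 8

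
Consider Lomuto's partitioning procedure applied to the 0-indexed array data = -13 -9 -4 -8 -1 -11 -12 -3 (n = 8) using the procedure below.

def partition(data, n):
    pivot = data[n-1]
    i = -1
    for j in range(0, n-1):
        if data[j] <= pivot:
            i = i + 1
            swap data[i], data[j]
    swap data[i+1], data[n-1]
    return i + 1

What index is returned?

pivot = data[7] = -3; i = -1
j=0: data[0]=-13 ≤ -3 → i=0, swap data[0],data[0] (no change) → -13 -9 -4 -8 -1 -11 -12 -3
j=1: data[1]=-9 ≤ -3 → i=1, swap data[1],data[1] (no change) → -13 -9 -4 -8 -1 -11 -12 -3
j=2: data[2]=-4 ≤ -3 → i=2, swap data[2],data[2] (no change) → -13 -9 -4 -8 -1 -11 -12 -3
j=3: data[3]=-8 ≤ -3 → i=3, swap data[3],data[3] (no change) → -13 -9 -4 -8 -1 -11 -12 -3
j=4: data[4]=-1 > -3 → no swap
j=5: data[5]=-11 ≤ -3 → i=4, swap data[4],data[5] → -13 -9 -4 -8 -11 -1 -12 -3
j=6: data[6]=-12 ≤ -3 → i=5, swap data[5],data[6] → -13 -9 -4 -8 -11 -12 -1 -3
final swap data[6],data[7] → -13 -9 -4 -8 -11 -12 -3 -1; return 6

6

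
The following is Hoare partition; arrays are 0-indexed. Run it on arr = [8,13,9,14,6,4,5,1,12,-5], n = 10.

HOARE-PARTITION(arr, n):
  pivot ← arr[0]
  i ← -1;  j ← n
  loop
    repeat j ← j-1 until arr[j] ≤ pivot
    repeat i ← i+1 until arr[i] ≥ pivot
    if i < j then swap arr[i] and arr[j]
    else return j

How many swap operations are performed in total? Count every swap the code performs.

4

pivot = arr[0] = 8; i = -1, j = 10
j→9 (arr[9]=-5≤8), i→0 (arr[0]=8≥8); i<j, swap → [-5,13,9,14,6,4,5,1,12,8]
j→7 (arr[7]=1≤8), i→1 (arr[1]=13≥8); i<j, swap → [-5,1,9,14,6,4,5,13,12,8]
j→6 (arr[6]=5≤8), i→2 (arr[2]=9≥8); i<j, swap → [-5,1,5,14,6,4,9,13,12,8]
j→5 (arr[5]=4≤8), i→3 (arr[3]=14≥8); i<j, swap → [-5,1,5,4,6,14,9,13,12,8]
j→4, i→5; i≥j, return j=4. arr = [-5,1,5,4,6,14,9,13,12,8]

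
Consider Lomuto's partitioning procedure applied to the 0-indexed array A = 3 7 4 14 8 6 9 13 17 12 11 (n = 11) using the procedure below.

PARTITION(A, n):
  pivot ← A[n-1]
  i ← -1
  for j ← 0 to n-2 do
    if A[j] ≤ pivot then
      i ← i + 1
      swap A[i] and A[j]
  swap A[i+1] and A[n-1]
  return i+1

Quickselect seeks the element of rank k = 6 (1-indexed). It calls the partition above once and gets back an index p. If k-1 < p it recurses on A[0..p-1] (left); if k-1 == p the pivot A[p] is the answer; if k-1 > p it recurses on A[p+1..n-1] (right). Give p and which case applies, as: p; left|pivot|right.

pivot=11, i=-1
j=0: 3≤11, i=0, swap(0,0) ⇒ 3 7 4 14 8 6 9 13 17 12 11
j=1: 7≤11, i=1, swap(1,1) ⇒ 3 7 4 14 8 6 9 13 17 12 11
j=2: 4≤11, i=2, swap(2,2) ⇒ 3 7 4 14 8 6 9 13 17 12 11
j=3: 14>11, skip
j=4: 8≤11, i=3, swap(3,4) ⇒ 3 7 4 8 14 6 9 13 17 12 11
j=5: 6≤11, i=4, swap(4,5) ⇒ 3 7 4 8 6 14 9 13 17 12 11
j=6: 9≤11, i=5, swap(5,6) ⇒ 3 7 4 8 6 9 14 13 17 12 11
j=7: 13>11, skip
j=8: 17>11, skip
j=9: 12>11, skip
swap(6,10) ⇒ 3 7 4 8 6 9 11 13 17 12 14; return 6
p = 6; k-1 = 5 < 6 ⇒ left

6; left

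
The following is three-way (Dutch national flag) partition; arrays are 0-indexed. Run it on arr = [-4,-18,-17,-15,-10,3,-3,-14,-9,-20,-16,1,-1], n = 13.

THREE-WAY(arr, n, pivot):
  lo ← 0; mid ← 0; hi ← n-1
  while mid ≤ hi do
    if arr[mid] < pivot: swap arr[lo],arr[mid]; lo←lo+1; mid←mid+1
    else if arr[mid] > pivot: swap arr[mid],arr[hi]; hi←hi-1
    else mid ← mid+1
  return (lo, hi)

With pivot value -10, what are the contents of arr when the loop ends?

lo=0 mid=0 hi=12
-4>-10: swap(0,12), hi=11 ⇒ [-1,-18,-17,-15,-10,3,-3,-14,-9,-20,-16,1,-4]
-1>-10: swap(0,11), hi=10 ⇒ [1,-18,-17,-15,-10,3,-3,-14,-9,-20,-16,-1,-4]
1>-10: swap(0,10), hi=9 ⇒ [-16,-18,-17,-15,-10,3,-3,-14,-9,-20,1,-1,-4]
-16<-10: swap(0,0), lo=1 mid=1 ⇒ [-16,-18,-17,-15,-10,3,-3,-14,-9,-20,1,-1,-4]
-18<-10: swap(1,1), lo=2 mid=2 ⇒ [-16,-18,-17,-15,-10,3,-3,-14,-9,-20,1,-1,-4]
-17<-10: swap(2,2), lo=3 mid=3 ⇒ [-16,-18,-17,-15,-10,3,-3,-14,-9,-20,1,-1,-4]
-15<-10: swap(3,3), lo=4 mid=4 ⇒ [-16,-18,-17,-15,-10,3,-3,-14,-9,-20,1,-1,-4]
-10=-10: mid=5
3>-10: swap(5,9), hi=8 ⇒ [-16,-18,-17,-15,-10,-20,-3,-14,-9,3,1,-1,-4]
-20<-10: swap(4,5), lo=5 mid=6 ⇒ [-16,-18,-17,-15,-20,-10,-3,-14,-9,3,1,-1,-4]
-3>-10: swap(6,8), hi=7 ⇒ [-16,-18,-17,-15,-20,-10,-9,-14,-3,3,1,-1,-4]
-9>-10: swap(6,7), hi=6 ⇒ [-16,-18,-17,-15,-20,-10,-14,-9,-3,3,1,-1,-4]
-14<-10: swap(5,6), lo=6 mid=7 ⇒ [-16,-18,-17,-15,-20,-14,-10,-9,-3,3,1,-1,-4]
done. lo=6 hi=6; arr=[-16,-18,-17,-15,-20,-14,-10,-9,-3,3,1,-1,-4]

[-16,-18,-17,-15,-20,-14,-10,-9,-3,3,1,-1,-4]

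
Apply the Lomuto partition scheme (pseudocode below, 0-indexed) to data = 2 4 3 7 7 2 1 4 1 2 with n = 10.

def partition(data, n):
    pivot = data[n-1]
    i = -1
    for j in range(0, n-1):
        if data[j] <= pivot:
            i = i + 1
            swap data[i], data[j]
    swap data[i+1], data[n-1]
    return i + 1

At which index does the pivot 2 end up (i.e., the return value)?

4

pivot = data[9] = 2; i = -1
j=0: data[0]=2 ≤ 2 → i=0, swap data[0],data[0] (no change) → 2 4 3 7 7 2 1 4 1 2
j=1: data[1]=4 > 2 → no swap
j=2: data[2]=3 > 2 → no swap
j=3: data[3]=7 > 2 → no swap
j=4: data[4]=7 > 2 → no swap
j=5: data[5]=2 ≤ 2 → i=1, swap data[1],data[5] → 2 2 3 7 7 4 1 4 1 2
j=6: data[6]=1 ≤ 2 → i=2, swap data[2],data[6] → 2 2 1 7 7 4 3 4 1 2
j=7: data[7]=4 > 2 → no swap
j=8: data[8]=1 ≤ 2 → i=3, swap data[3],data[8] → 2 2 1 1 7 4 3 4 7 2
final swap data[4],data[9] → 2 2 1 1 2 4 3 4 7 7; return 4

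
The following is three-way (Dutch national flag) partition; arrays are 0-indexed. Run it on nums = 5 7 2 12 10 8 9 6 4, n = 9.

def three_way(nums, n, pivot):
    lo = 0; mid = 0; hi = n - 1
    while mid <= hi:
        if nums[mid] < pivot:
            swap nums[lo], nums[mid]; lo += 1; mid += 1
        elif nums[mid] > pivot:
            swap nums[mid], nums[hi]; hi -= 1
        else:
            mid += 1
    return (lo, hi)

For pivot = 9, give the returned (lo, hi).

(6, 6)

lo=0 mid=0 hi=8
5<9: swap(0,0), lo=1 mid=1 ⇒ 5 7 2 12 10 8 9 6 4
7<9: swap(1,1), lo=2 mid=2 ⇒ 5 7 2 12 10 8 9 6 4
2<9: swap(2,2), lo=3 mid=3 ⇒ 5 7 2 12 10 8 9 6 4
12>9: swap(3,8), hi=7 ⇒ 5 7 2 4 10 8 9 6 12
4<9: swap(3,3), lo=4 mid=4 ⇒ 5 7 2 4 10 8 9 6 12
10>9: swap(4,7), hi=6 ⇒ 5 7 2 4 6 8 9 10 12
6<9: swap(4,4), lo=5 mid=5 ⇒ 5 7 2 4 6 8 9 10 12
8<9: swap(5,5), lo=6 mid=6 ⇒ 5 7 2 4 6 8 9 10 12
9=9: mid=7
done. lo=6 hi=6; nums=5 7 2 4 6 8 9 10 12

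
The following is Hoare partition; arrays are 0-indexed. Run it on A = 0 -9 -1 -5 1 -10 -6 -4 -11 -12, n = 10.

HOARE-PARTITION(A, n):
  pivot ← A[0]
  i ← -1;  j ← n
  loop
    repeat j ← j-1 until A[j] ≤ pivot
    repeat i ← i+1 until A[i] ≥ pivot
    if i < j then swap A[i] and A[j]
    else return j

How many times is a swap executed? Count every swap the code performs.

2

pivot=0
j stops at 9 (-12), i stops at 0 (0); swap ⇒ -12 -9 -1 -5 1 -10 -6 -4 -11 0
j stops at 8 (-11), i stops at 4 (1); swap ⇒ -12 -9 -1 -5 -11 -10 -6 -4 1 0
j stops at 7, i stops at 8; i≥j ⇒ return 7. A=-12 -9 -1 -5 -11 -10 -6 -4 1 0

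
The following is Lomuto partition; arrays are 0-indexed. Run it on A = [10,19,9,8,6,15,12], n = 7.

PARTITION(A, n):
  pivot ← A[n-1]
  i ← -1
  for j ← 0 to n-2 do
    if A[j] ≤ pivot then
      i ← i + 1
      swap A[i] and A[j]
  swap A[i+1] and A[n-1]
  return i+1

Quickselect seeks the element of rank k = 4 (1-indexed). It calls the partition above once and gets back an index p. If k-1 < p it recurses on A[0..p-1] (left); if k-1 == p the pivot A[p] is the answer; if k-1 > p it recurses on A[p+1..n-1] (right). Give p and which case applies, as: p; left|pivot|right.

4; left

pivot = A[6] = 12; i = -1
j=0: A[0]=10 ≤ 12 → i=0, swap A[0],A[0] (no change) → [10,19,9,8,6,15,12]
j=1: A[1]=19 > 12 → no swap
j=2: A[2]=9 ≤ 12 → i=1, swap A[1],A[2] → [10,9,19,8,6,15,12]
j=3: A[3]=8 ≤ 12 → i=2, swap A[2],A[3] → [10,9,8,19,6,15,12]
j=4: A[4]=6 ≤ 12 → i=3, swap A[3],A[4] → [10,9,8,6,19,15,12]
j=5: A[5]=15 > 12 → no swap
final swap A[4],A[6] → [10,9,8,6,12,15,19]; return 4
p = 4; k-1 = 3 < 4 ⇒ left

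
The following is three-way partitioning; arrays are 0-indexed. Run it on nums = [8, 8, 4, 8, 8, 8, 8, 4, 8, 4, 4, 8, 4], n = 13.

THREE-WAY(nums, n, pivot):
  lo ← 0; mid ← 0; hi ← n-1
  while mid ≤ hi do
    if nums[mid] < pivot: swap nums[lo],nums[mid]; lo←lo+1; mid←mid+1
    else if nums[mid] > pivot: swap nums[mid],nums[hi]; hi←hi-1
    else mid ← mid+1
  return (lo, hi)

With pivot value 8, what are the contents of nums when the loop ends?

[4, 4, 4, 4, 4, 8, 8, 8, 8, 8, 8, 8, 8]

pivot = 8; lo=0, mid=0, hi=12
nums[mid]=8=8: mid=1
nums[mid]=8=8: mid=2
nums[mid]=4<8: swap nums[0],nums[2]; lo=1,mid=3 → [4, 8, 8, 8, 8, 8, 8, 4, 8, 4, 4, 8, 4]
nums[mid]=8=8: mid=4
nums[mid]=8=8: mid=5
nums[mid]=8=8: mid=6
nums[mid]=8=8: mid=7
nums[mid]=4<8: swap nums[1],nums[7]; lo=2,mid=8 → [4, 4, 8, 8, 8, 8, 8, 8, 8, 4, 4, 8, 4]
nums[mid]=8=8: mid=9
nums[mid]=4<8: swap nums[2],nums[9]; lo=3,mid=10 → [4, 4, 4, 8, 8, 8, 8, 8, 8, 8, 4, 8, 4]
nums[mid]=4<8: swap nums[3],nums[10]; lo=4,mid=11 → [4, 4, 4, 4, 8, 8, 8, 8, 8, 8, 8, 8, 4]
nums[mid]=8=8: mid=12
nums[mid]=4<8: swap nums[4],nums[12]; lo=5,mid=13 → [4, 4, 4, 4, 4, 8, 8, 8, 8, 8, 8, 8, 8]
end: lo=5, hi=12; nums = [4, 4, 4, 4, 4, 8, 8, 8, 8, 8, 8, 8, 8]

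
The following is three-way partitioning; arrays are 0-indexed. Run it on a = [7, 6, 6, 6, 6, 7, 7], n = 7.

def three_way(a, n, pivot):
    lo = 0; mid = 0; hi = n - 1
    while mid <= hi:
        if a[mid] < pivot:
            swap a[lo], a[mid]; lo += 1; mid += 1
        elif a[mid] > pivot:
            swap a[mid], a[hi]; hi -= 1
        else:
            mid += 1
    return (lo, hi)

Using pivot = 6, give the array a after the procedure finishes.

[6, 6, 6, 6, 7, 7, 7]

lo=0 mid=0 hi=6
7>6: swap(0,6), hi=5 ⇒ [7, 6, 6, 6, 6, 7, 7]
7>6: swap(0,5), hi=4 ⇒ [7, 6, 6, 6, 6, 7, 7]
7>6: swap(0,4), hi=3 ⇒ [6, 6, 6, 6, 7, 7, 7]
6=6: mid=1
6=6: mid=2
6=6: mid=3
6=6: mid=4
done. lo=0 hi=3; a=[6, 6, 6, 6, 7, 7, 7]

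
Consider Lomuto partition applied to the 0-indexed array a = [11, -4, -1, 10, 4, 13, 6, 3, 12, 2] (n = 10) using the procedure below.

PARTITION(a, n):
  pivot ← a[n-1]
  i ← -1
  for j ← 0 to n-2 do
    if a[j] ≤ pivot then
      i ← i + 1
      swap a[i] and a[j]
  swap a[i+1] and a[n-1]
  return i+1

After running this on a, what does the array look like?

[-4, -1, 2, 10, 4, 13, 6, 3, 12, 11]

pivot = a[9] = 2; i = -1
j=0: a[0]=11 > 2 → no swap
j=1: a[1]=-4 ≤ 2 → i=0, swap a[0],a[1] → [-4, 11, -1, 10, 4, 13, 6, 3, 12, 2]
j=2: a[2]=-1 ≤ 2 → i=1, swap a[1],a[2] → [-4, -1, 11, 10, 4, 13, 6, 3, 12, 2]
j=3: a[3]=10 > 2 → no swap
j=4: a[4]=4 > 2 → no swap
j=5: a[5]=13 > 2 → no swap
j=6: a[6]=6 > 2 → no swap
j=7: a[7]=3 > 2 → no swap
j=8: a[8]=12 > 2 → no swap
final swap a[2],a[9] → [-4, -1, 2, 10, 4, 13, 6, 3, 12, 11]; return 2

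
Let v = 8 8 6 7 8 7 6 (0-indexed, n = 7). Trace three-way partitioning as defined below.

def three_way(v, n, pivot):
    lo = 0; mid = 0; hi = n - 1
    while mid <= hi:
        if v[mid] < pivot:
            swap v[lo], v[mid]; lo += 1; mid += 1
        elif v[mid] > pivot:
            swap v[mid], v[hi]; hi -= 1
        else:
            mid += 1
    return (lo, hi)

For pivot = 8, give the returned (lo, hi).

lo=0 mid=0 hi=6
8=8: mid=1
8=8: mid=2
6<8: swap(0,2), lo=1 mid=3 ⇒ 6 8 8 7 8 7 6
7<8: swap(1,3), lo=2 mid=4 ⇒ 6 7 8 8 8 7 6
8=8: mid=5
7<8: swap(2,5), lo=3 mid=6 ⇒ 6 7 7 8 8 8 6
6<8: swap(3,6), lo=4 mid=7 ⇒ 6 7 7 6 8 8 8
done. lo=4 hi=6; v=6 7 7 6 8 8 8

(4, 6)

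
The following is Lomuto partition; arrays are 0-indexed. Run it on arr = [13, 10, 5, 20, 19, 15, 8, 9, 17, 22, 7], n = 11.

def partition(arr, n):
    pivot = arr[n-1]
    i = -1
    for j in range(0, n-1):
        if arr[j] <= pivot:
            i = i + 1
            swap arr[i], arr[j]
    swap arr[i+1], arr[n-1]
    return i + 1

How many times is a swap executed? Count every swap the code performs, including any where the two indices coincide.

2

pivot = arr[10] = 7; i = -1
j=0: arr[0]=13 > 7 → no swap
j=1: arr[1]=10 > 7 → no swap
j=2: arr[2]=5 ≤ 7 → i=0, swap arr[0],arr[2] → [5, 10, 13, 20, 19, 15, 8, 9, 17, 22, 7]
j=3: arr[3]=20 > 7 → no swap
j=4: arr[4]=19 > 7 → no swap
j=5: arr[5]=15 > 7 → no swap
j=6: arr[6]=8 > 7 → no swap
j=7: arr[7]=9 > 7 → no swap
j=8: arr[8]=17 > 7 → no swap
j=9: arr[9]=22 > 7 → no swap
final swap arr[1],arr[10] → [5, 7, 13, 20, 19, 15, 8, 9, 17, 22, 10]; return 1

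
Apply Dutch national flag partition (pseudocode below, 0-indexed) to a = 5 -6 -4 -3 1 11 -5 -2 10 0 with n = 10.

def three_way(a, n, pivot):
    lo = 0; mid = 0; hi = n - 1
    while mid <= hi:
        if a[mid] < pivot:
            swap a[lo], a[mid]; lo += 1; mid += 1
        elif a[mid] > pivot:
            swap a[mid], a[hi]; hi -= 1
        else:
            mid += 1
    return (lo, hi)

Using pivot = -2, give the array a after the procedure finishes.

lo=0 mid=0 hi=9
5>-2: swap(0,9), hi=8 ⇒ 0 -6 -4 -3 1 11 -5 -2 10 5
0>-2: swap(0,8), hi=7 ⇒ 10 -6 -4 -3 1 11 -5 -2 0 5
10>-2: swap(0,7), hi=6 ⇒ -2 -6 -4 -3 1 11 -5 10 0 5
-2=-2: mid=1
-6<-2: swap(0,1), lo=1 mid=2 ⇒ -6 -2 -4 -3 1 11 -5 10 0 5
-4<-2: swap(1,2), lo=2 mid=3 ⇒ -6 -4 -2 -3 1 11 -5 10 0 5
-3<-2: swap(2,3), lo=3 mid=4 ⇒ -6 -4 -3 -2 1 11 -5 10 0 5
1>-2: swap(4,6), hi=5 ⇒ -6 -4 -3 -2 -5 11 1 10 0 5
-5<-2: swap(3,4), lo=4 mid=5 ⇒ -6 -4 -3 -5 -2 11 1 10 0 5
11>-2: swap(5,5), hi=4 ⇒ -6 -4 -3 -5 -2 11 1 10 0 5
done. lo=4 hi=4; a=-6 -4 -3 -5 -2 11 1 10 0 5

-6 -4 -3 -5 -2 11 1 10 0 5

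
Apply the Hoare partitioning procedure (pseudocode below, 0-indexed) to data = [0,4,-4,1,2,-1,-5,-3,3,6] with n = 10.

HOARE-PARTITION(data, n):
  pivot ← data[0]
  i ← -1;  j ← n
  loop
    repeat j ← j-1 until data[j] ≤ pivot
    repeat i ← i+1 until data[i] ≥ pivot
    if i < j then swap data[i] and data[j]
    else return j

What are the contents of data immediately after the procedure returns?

[-3,-5,-4,-1,2,1,4,0,3,6]

pivot = data[0] = 0; i = -1, j = 10
j→7 (data[7]=-3≤0), i→0 (data[0]=0≥0); i<j, swap → [-3,4,-4,1,2,-1,-5,0,3,6]
j→6 (data[6]=-5≤0), i→1 (data[1]=4≥0); i<j, swap → [-3,-5,-4,1,2,-1,4,0,3,6]
j→5 (data[5]=-1≤0), i→3 (data[3]=1≥0); i<j, swap → [-3,-5,-4,-1,2,1,4,0,3,6]
j→3, i→4; i≥j, return j=3. data = [-3,-5,-4,-1,2,1,4,0,3,6]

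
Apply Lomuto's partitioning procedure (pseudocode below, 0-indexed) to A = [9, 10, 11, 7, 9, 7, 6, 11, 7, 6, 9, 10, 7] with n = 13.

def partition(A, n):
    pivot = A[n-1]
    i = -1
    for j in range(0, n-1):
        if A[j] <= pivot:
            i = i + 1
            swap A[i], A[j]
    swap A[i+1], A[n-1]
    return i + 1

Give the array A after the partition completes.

[7, 7, 6, 7, 6, 7, 11, 11, 9, 9, 9, 10, 10]

pivot = A[12] = 7; i = -1
j=0: A[0]=9 > 7 → no swap
j=1: A[1]=10 > 7 → no swap
j=2: A[2]=11 > 7 → no swap
j=3: A[3]=7 ≤ 7 → i=0, swap A[0],A[3] → [7, 10, 11, 9, 9, 7, 6, 11, 7, 6, 9, 10, 7]
j=4: A[4]=9 > 7 → no swap
j=5: A[5]=7 ≤ 7 → i=1, swap A[1],A[5] → [7, 7, 11, 9, 9, 10, 6, 11, 7, 6, 9, 10, 7]
j=6: A[6]=6 ≤ 7 → i=2, swap A[2],A[6] → [7, 7, 6, 9, 9, 10, 11, 11, 7, 6, 9, 10, 7]
j=7: A[7]=11 > 7 → no swap
j=8: A[8]=7 ≤ 7 → i=3, swap A[3],A[8] → [7, 7, 6, 7, 9, 10, 11, 11, 9, 6, 9, 10, 7]
j=9: A[9]=6 ≤ 7 → i=4, swap A[4],A[9] → [7, 7, 6, 7, 6, 10, 11, 11, 9, 9, 9, 10, 7]
j=10: A[10]=9 > 7 → no swap
j=11: A[11]=10 > 7 → no swap
final swap A[5],A[12] → [7, 7, 6, 7, 6, 7, 11, 11, 9, 9, 9, 10, 10]; return 5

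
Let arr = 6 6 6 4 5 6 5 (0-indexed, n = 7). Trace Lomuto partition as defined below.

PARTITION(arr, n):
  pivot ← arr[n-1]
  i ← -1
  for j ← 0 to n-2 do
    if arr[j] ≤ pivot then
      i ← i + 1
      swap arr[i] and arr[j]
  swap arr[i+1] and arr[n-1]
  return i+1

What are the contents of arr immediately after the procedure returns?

pivot=5, i=-1
j=0: 6>5, skip
j=1: 6>5, skip
j=2: 6>5, skip
j=3: 4≤5, i=0, swap(0,3) ⇒ 4 6 6 6 5 6 5
j=4: 5≤5, i=1, swap(1,4) ⇒ 4 5 6 6 6 6 5
j=5: 6>5, skip
swap(2,6) ⇒ 4 5 5 6 6 6 6; return 2

4 5 5 6 6 6 6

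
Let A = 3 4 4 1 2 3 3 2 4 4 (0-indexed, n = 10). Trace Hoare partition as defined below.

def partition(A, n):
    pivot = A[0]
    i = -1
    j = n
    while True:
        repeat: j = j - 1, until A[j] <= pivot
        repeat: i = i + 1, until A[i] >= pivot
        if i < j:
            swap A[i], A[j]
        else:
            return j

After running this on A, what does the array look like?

pivot = A[0] = 3; i = -1, j = 10
j→7 (A[7]=2≤3), i→0 (A[0]=3≥3); i<j, swap → 2 4 4 1 2 3 3 3 4 4
j→6 (A[6]=3≤3), i→1 (A[1]=4≥3); i<j, swap → 2 3 4 1 2 3 4 3 4 4
j→5 (A[5]=3≤3), i→2 (A[2]=4≥3); i<j, swap → 2 3 3 1 2 4 4 3 4 4
j→4, i→5; i≥j, return j=4. A = 2 3 3 1 2 4 4 3 4 4

2 3 3 1 2 4 4 3 4 4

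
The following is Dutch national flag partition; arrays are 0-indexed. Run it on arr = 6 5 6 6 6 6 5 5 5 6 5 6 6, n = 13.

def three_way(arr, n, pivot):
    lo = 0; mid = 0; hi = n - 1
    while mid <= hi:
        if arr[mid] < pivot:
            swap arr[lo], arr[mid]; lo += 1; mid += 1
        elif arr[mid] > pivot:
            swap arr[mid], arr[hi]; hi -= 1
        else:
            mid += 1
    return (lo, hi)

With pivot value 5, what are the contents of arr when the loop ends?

pivot = 5; lo=0, mid=0, hi=12
arr[mid]=6>5: swap arr[0],arr[12]; hi=11 → 6 5 6 6 6 6 5 5 5 6 5 6 6
arr[mid]=6>5: swap arr[0],arr[11]; hi=10 → 6 5 6 6 6 6 5 5 5 6 5 6 6
arr[mid]=6>5: swap arr[0],arr[10]; hi=9 → 5 5 6 6 6 6 5 5 5 6 6 6 6
arr[mid]=5=5: mid=1
arr[mid]=5=5: mid=2
arr[mid]=6>5: swap arr[2],arr[9]; hi=8 → 5 5 6 6 6 6 5 5 5 6 6 6 6
arr[mid]=6>5: swap arr[2],arr[8]; hi=7 → 5 5 5 6 6 6 5 5 6 6 6 6 6
arr[mid]=5=5: mid=3
arr[mid]=6>5: swap arr[3],arr[7]; hi=6 → 5 5 5 5 6 6 5 6 6 6 6 6 6
arr[mid]=5=5: mid=4
arr[mid]=6>5: swap arr[4],arr[6]; hi=5 → 5 5 5 5 5 6 6 6 6 6 6 6 6
arr[mid]=5=5: mid=5
arr[mid]=6>5: swap arr[5],arr[5]; hi=4 → 5 5 5 5 5 6 6 6 6 6 6 6 6
end: lo=0, hi=4; arr = 5 5 5 5 5 6 6 6 6 6 6 6 6

5 5 5 5 5 6 6 6 6 6 6 6 6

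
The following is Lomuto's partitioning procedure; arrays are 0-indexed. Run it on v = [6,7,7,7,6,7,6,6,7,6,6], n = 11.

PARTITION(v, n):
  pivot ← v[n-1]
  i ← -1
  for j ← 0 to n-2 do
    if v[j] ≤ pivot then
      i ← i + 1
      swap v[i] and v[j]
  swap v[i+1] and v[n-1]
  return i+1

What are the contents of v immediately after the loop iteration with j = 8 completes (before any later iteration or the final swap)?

pivot=6, i=-1
j=0: 6≤6, i=0, swap(0,0) ⇒ [6,7,7,7,6,7,6,6,7,6,6]
j=1: 7>6, skip
j=2: 7>6, skip
j=3: 7>6, skip
j=4: 6≤6, i=1, swap(1,4) ⇒ [6,6,7,7,7,7,6,6,7,6,6]
j=5: 7>6, skip
j=6: 6≤6, i=2, swap(2,6) ⇒ [6,6,6,7,7,7,7,6,7,6,6]
j=7: 6≤6, i=3, swap(3,7) ⇒ [6,6,6,6,7,7,7,7,7,6,6]
j=8: 7>6, skip
(after j=8) v = [6,6,6,6,7,7,7,7,7,6,6]

[6,6,6,6,7,7,7,7,7,6,6]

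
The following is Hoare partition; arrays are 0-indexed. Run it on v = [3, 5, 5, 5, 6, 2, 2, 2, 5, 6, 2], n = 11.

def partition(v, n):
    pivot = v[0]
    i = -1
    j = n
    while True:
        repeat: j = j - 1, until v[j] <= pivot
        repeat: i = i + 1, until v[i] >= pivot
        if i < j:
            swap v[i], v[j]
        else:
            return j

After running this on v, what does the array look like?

pivot = v[0] = 3; i = -1, j = 11
j→10 (v[10]=2≤3), i→0 (v[0]=3≥3); i<j, swap → [2, 5, 5, 5, 6, 2, 2, 2, 5, 6, 3]
j→7 (v[7]=2≤3), i→1 (v[1]=5≥3); i<j, swap → [2, 2, 5, 5, 6, 2, 2, 5, 5, 6, 3]
j→6 (v[6]=2≤3), i→2 (v[2]=5≥3); i<j, swap → [2, 2, 2, 5, 6, 2, 5, 5, 5, 6, 3]
j→5 (v[5]=2≤3), i→3 (v[3]=5≥3); i<j, swap → [2, 2, 2, 2, 6, 5, 5, 5, 5, 6, 3]
j→3, i→4; i≥j, return j=3. v = [2, 2, 2, 2, 6, 5, 5, 5, 5, 6, 3]

[2, 2, 2, 2, 6, 5, 5, 5, 5, 6, 3]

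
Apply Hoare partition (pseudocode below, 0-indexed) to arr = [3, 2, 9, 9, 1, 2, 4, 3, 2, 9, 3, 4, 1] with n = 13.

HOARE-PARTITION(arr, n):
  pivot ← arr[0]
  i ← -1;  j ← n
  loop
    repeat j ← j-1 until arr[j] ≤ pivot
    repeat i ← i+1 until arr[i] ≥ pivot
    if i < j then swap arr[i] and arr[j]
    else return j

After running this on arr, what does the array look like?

[1, 2, 3, 2, 1, 2, 3, 4, 9, 9, 9, 4, 3]

pivot = arr[0] = 3; i = -1, j = 13
j→12 (arr[12]=1≤3), i→0 (arr[0]=3≥3); i<j, swap → [1, 2, 9, 9, 1, 2, 4, 3, 2, 9, 3, 4, 3]
j→10 (arr[10]=3≤3), i→2 (arr[2]=9≥3); i<j, swap → [1, 2, 3, 9, 1, 2, 4, 3, 2, 9, 9, 4, 3]
j→8 (arr[8]=2≤3), i→3 (arr[3]=9≥3); i<j, swap → [1, 2, 3, 2, 1, 2, 4, 3, 9, 9, 9, 4, 3]
j→7 (arr[7]=3≤3), i→6 (arr[6]=4≥3); i<j, swap → [1, 2, 3, 2, 1, 2, 3, 4, 9, 9, 9, 4, 3]
j→6, i→7; i≥j, return j=6. arr = [1, 2, 3, 2, 1, 2, 3, 4, 9, 9, 9, 4, 3]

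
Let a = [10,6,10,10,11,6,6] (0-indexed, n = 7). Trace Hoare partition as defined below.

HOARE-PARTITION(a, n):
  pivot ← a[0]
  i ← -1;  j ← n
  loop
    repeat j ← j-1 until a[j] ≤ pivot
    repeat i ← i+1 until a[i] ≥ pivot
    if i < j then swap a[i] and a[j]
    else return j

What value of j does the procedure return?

pivot = a[0] = 10; i = -1, j = 7
j→6 (a[6]=6≤10), i→0 (a[0]=10≥10); i<j, swap → [6,6,10,10,11,6,10]
j→5 (a[5]=6≤10), i→2 (a[2]=10≥10); i<j, swap → [6,6,6,10,11,10,10]
j→3, i→3; i≥j, return j=3. a = [6,6,6,10,11,10,10]

3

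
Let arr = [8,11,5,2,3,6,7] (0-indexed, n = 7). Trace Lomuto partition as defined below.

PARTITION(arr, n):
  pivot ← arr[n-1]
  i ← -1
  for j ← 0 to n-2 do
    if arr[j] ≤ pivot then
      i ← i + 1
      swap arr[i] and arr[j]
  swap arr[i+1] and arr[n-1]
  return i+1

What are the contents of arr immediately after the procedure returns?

[5,2,3,6,7,11,8]

pivot = arr[6] = 7; i = -1
j=0: arr[0]=8 > 7 → no swap
j=1: arr[1]=11 > 7 → no swap
j=2: arr[2]=5 ≤ 7 → i=0, swap arr[0],arr[2] → [5,11,8,2,3,6,7]
j=3: arr[3]=2 ≤ 7 → i=1, swap arr[1],arr[3] → [5,2,8,11,3,6,7]
j=4: arr[4]=3 ≤ 7 → i=2, swap arr[2],arr[4] → [5,2,3,11,8,6,7]
j=5: arr[5]=6 ≤ 7 → i=3, swap arr[3],arr[5] → [5,2,3,6,8,11,7]
final swap arr[4],arr[6] → [5,2,3,6,7,11,8]; return 4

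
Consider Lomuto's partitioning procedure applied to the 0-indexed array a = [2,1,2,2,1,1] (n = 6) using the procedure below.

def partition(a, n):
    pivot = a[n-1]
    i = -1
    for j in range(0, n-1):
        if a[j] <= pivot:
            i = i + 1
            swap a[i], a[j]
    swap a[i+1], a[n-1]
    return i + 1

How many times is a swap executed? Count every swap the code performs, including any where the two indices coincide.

3

pivot = a[5] = 1; i = -1
j=0: a[0]=2 > 1 → no swap
j=1: a[1]=1 ≤ 1 → i=0, swap a[0],a[1] → [1,2,2,2,1,1]
j=2: a[2]=2 > 1 → no swap
j=3: a[3]=2 > 1 → no swap
j=4: a[4]=1 ≤ 1 → i=1, swap a[1],a[4] → [1,1,2,2,2,1]
final swap a[2],a[5] → [1,1,1,2,2,2]; return 2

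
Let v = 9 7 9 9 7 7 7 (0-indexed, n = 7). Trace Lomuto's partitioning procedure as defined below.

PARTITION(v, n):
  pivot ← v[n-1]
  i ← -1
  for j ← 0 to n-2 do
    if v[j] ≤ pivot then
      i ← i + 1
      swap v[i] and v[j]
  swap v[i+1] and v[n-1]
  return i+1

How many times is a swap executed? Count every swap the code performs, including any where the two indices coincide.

4

pivot=7, i=-1
j=0: 9>7, skip
j=1: 7≤7, i=0, swap(0,1) ⇒ 7 9 9 9 7 7 7
j=2: 9>7, skip
j=3: 9>7, skip
j=4: 7≤7, i=1, swap(1,4) ⇒ 7 7 9 9 9 7 7
j=5: 7≤7, i=2, swap(2,5) ⇒ 7 7 7 9 9 9 7
swap(3,6) ⇒ 7 7 7 7 9 9 9; return 3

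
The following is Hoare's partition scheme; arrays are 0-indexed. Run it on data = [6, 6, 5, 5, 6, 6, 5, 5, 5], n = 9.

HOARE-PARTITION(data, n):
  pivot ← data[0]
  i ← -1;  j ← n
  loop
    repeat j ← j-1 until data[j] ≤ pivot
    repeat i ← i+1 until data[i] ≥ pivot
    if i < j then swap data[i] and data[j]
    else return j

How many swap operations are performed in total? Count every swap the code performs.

pivot = data[0] = 6; i = -1, j = 9
j→8 (data[8]=5≤6), i→0 (data[0]=6≥6); i<j, swap → [5, 6, 5, 5, 6, 6, 5, 5, 6]
j→7 (data[7]=5≤6), i→1 (data[1]=6≥6); i<j, swap → [5, 5, 5, 5, 6, 6, 5, 6, 6]
j→6 (data[6]=5≤6), i→4 (data[4]=6≥6); i<j, swap → [5, 5, 5, 5, 5, 6, 6, 6, 6]
j→5, i→5; i≥j, return j=5. data = [5, 5, 5, 5, 5, 6, 6, 6, 6]

3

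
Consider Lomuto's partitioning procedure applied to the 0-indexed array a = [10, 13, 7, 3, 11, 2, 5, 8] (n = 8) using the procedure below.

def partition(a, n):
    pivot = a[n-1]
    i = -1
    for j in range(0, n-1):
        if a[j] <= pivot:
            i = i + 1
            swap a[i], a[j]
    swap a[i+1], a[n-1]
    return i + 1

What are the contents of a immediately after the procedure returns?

pivot=8, i=-1
j=0: 10>8, skip
j=1: 13>8, skip
j=2: 7≤8, i=0, swap(0,2) ⇒ [7, 13, 10, 3, 11, 2, 5, 8]
j=3: 3≤8, i=1, swap(1,3) ⇒ [7, 3, 10, 13, 11, 2, 5, 8]
j=4: 11>8, skip
j=5: 2≤8, i=2, swap(2,5) ⇒ [7, 3, 2, 13, 11, 10, 5, 8]
j=6: 5≤8, i=3, swap(3,6) ⇒ [7, 3, 2, 5, 11, 10, 13, 8]
swap(4,7) ⇒ [7, 3, 2, 5, 8, 10, 13, 11]; return 4

[7, 3, 2, 5, 8, 10, 13, 11]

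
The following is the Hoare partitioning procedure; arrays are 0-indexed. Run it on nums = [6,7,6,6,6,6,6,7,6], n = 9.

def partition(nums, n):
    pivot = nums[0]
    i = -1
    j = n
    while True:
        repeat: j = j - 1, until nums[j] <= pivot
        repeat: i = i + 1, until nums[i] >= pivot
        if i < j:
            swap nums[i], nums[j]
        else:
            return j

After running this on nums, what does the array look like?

[6,6,6,6,6,6,7,7,6]

pivot = nums[0] = 6; i = -1, j = 9
j→8 (nums[8]=6≤6), i→0 (nums[0]=6≥6); i<j, swap → [6,7,6,6,6,6,6,7,6]
j→6 (nums[6]=6≤6), i→1 (nums[1]=7≥6); i<j, swap → [6,6,6,6,6,6,7,7,6]
j→5 (nums[5]=6≤6), i→2 (nums[2]=6≥6); i<j, swap → [6,6,6,6,6,6,7,7,6]
j→4 (nums[4]=6≤6), i→3 (nums[3]=6≥6); i<j, swap → [6,6,6,6,6,6,7,7,6]
j→3, i→4; i≥j, return j=3. nums = [6,6,6,6,6,6,7,7,6]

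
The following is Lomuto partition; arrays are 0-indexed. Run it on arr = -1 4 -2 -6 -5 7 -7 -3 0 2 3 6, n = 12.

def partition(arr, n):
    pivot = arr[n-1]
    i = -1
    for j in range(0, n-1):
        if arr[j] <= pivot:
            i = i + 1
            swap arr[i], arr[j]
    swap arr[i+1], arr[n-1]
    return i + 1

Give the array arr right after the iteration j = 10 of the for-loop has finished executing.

pivot=6, i=-1
j=0: -1≤6, i=0, swap(0,0) ⇒ -1 4 -2 -6 -5 7 -7 -3 0 2 3 6
j=1: 4≤6, i=1, swap(1,1) ⇒ -1 4 -2 -6 -5 7 -7 -3 0 2 3 6
j=2: -2≤6, i=2, swap(2,2) ⇒ -1 4 -2 -6 -5 7 -7 -3 0 2 3 6
j=3: -6≤6, i=3, swap(3,3) ⇒ -1 4 -2 -6 -5 7 -7 -3 0 2 3 6
j=4: -5≤6, i=4, swap(4,4) ⇒ -1 4 -2 -6 -5 7 -7 -3 0 2 3 6
j=5: 7>6, skip
j=6: -7≤6, i=5, swap(5,6) ⇒ -1 4 -2 -6 -5 -7 7 -3 0 2 3 6
j=7: -3≤6, i=6, swap(6,7) ⇒ -1 4 -2 -6 -5 -7 -3 7 0 2 3 6
j=8: 0≤6, i=7, swap(7,8) ⇒ -1 4 -2 -6 -5 -7 -3 0 7 2 3 6
j=9: 2≤6, i=8, swap(8,9) ⇒ -1 4 -2 -6 -5 -7 -3 0 2 7 3 6
j=10: 3≤6, i=9, swap(9,10) ⇒ -1 4 -2 -6 -5 -7 -3 0 2 3 7 6
(after j=10) arr = -1 4 -2 -6 -5 -7 -3 0 2 3 7 6

-1 4 -2 -6 -5 -7 -3 0 2 3 7 6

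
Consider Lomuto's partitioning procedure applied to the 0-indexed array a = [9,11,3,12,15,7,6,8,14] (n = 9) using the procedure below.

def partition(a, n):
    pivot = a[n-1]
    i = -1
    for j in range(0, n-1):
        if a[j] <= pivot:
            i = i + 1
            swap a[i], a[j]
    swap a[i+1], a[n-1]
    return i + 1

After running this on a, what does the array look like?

pivot = a[8] = 14; i = -1
j=0: a[0]=9 ≤ 14 → i=0, swap a[0],a[0] (no change) → [9,11,3,12,15,7,6,8,14]
j=1: a[1]=11 ≤ 14 → i=1, swap a[1],a[1] (no change) → [9,11,3,12,15,7,6,8,14]
j=2: a[2]=3 ≤ 14 → i=2, swap a[2],a[2] (no change) → [9,11,3,12,15,7,6,8,14]
j=3: a[3]=12 ≤ 14 → i=3, swap a[3],a[3] (no change) → [9,11,3,12,15,7,6,8,14]
j=4: a[4]=15 > 14 → no swap
j=5: a[5]=7 ≤ 14 → i=4, swap a[4],a[5] → [9,11,3,12,7,15,6,8,14]
j=6: a[6]=6 ≤ 14 → i=5, swap a[5],a[6] → [9,11,3,12,7,6,15,8,14]
j=7: a[7]=8 ≤ 14 → i=6, swap a[6],a[7] → [9,11,3,12,7,6,8,15,14]
final swap a[7],a[8] → [9,11,3,12,7,6,8,14,15]; return 7

[9,11,3,12,7,6,8,14,15]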